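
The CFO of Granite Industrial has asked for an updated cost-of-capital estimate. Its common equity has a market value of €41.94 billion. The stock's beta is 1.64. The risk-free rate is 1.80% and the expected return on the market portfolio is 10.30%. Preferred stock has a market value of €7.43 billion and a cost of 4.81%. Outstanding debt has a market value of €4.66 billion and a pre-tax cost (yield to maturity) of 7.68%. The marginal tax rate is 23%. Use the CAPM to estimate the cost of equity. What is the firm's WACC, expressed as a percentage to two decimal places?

Market risk premium = 10.3% − 1.8% = 8.5%.
Cost of equity via CAPM: Re = 1.8% + 1.64 × 8.5% = 15.7400%.
Total capital V = 41.94 + 7.43 + 4.66 = 54.03.
Equity: weight = 41.94/54.03 = 0.7762; cost = 15.74%.
Preferred: weight = 7.43/54.03 = 0.1375; cost = 4.81%.
Debt: weight = 4.66/54.03 = 0.0862; after-tax cost = 7.68% × (1 − 23%) = 5.9136%.
WACC = 0.7762 × 15.7400% + 0.1375 × 4.8100% + 0.0862 × 5.9136% = 13.3894%.

13.39%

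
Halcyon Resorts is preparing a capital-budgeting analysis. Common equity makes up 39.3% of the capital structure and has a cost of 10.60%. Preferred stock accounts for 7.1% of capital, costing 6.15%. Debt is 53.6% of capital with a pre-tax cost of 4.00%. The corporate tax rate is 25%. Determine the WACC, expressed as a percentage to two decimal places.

6.21%

After-tax cost of debt = 4% × (1 − 25%) = 3.0000%.
WACC = 0.393 × 10.6000% + 0.071 × 6.1500% + 0.536 × 3.0000% = 6.2104%.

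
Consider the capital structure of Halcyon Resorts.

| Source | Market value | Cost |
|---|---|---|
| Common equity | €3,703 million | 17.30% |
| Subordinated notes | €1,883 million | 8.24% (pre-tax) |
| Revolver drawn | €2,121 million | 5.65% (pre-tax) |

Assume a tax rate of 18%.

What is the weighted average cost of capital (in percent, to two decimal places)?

11.24%

Total capital V = 3703 + 1883 + 2121 = 7707.
Equity: weight = 3703/7707 = 0.4805; cost = 17.3%.
Subordinated notes: weight = 1883/7707 = 0.2443; after-tax cost = 8.24% × (1 − 18%) = 6.7568%.
Revolver drawn: weight = 2121/7707 = 0.2752; after-tax cost = 5.65% × (1 − 18%) = 4.6330%.
WACC = 0.4805 × 17.3000% + 0.2443 × 6.7568% + 0.2752 × 4.6330% = 11.2380%.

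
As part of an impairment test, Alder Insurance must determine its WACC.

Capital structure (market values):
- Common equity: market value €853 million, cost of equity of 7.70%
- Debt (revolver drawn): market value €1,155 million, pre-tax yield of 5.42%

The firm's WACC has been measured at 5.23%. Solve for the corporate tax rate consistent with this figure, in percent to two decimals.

37.16%

Total capital V = 853 + 1155 = 2008.
Equity weight = 853/2008 = 0.4248.
Revolver drawn weight = 1155/2008 = 0.5752.
Equity contribution = 0.4248 × 7.7% = 3.2710%.
Debt contribution must be 5.23% − 3.2710% = 1.9590%.
0.5752 × 5.42% × (1 − T) = 1.9590%  ⇒  (1 − T) = 0.6284.
T = 37.1617%.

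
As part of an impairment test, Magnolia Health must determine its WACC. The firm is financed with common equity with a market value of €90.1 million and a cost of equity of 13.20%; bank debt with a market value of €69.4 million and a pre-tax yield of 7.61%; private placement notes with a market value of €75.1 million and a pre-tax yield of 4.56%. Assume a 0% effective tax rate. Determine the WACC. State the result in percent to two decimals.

8.78%

Total capital V = 90.1 + 69.4 + 75.1 = 234.6.
Equity: weight = 90.1/234.6 = 0.3841; cost = 13.2%.
Bank debt: weight = 69.4/234.6 = 0.2958; after-tax cost = 7.61% × (1 − 0%) = 7.6100%.
Private placement notes: weight = 75.1/234.6 = 0.3201; after-tax cost = 4.56% × (1 − 0%) = 4.5600%.
WACC = 0.3841 × 13.2000% + 0.2958 × 7.6100% + 0.3201 × 4.5600% = 8.7805%.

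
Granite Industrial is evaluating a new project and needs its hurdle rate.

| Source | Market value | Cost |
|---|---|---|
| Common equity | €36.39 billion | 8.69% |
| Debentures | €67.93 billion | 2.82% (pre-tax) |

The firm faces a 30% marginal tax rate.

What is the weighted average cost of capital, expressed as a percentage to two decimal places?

4.32%

Total capital V = 36.39 + 67.93 = 104.32.
Equity: weight = 36.39/104.32 = 0.3488; cost = 8.69%.
Debentures: weight = 67.93/104.32 = 0.6512; after-tax cost = 2.82% × (1 − 30%) = 1.9740%.
WACC = 0.3488 × 8.6900% + 0.6512 × 1.9740% = 4.3167%.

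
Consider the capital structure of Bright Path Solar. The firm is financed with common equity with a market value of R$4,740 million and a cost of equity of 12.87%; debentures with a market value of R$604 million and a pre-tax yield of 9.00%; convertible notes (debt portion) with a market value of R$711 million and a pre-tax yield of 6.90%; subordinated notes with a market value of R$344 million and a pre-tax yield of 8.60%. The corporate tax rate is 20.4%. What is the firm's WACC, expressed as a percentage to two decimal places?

11.19%

Total capital V = 4740 + 604 + 711 + 344 = 6399.
Equity: weight = 4740/6399 = 0.7407; cost = 12.87%.
Debentures: weight = 604/6399 = 0.0944; after-tax cost = 9% × (1 − 20.4%) = 7.1640%.
Convertible notes (debt portion): weight = 711/6399 = 0.1111; after-tax cost = 6.9% × (1 − 20.4%) = 5.4924%.
Subordinated notes: weight = 344/6399 = 0.0538; after-tax cost = 8.6% × (1 − 20.4%) = 6.8456%.
WACC = 0.7407 × 12.8700% + 0.0944 × 7.1640% + 0.1111 × 5.4924% + 0.0538 × 6.8456% = 11.1878%.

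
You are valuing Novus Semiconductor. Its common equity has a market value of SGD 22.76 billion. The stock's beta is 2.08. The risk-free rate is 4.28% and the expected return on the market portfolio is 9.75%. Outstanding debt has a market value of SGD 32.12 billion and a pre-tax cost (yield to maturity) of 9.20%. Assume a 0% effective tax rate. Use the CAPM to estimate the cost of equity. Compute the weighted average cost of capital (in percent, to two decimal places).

11.88%

Market risk premium = 9.75% − 4.28% = 5.47%.
Cost of equity via CAPM: Re = 4.28% + 2.08 × 5.47% = 15.6576%.
Total capital V = 22.76 + 32.12 = 54.88.
Equity: weight = 22.76/54.88 = 0.4147; cost = 15.6576%.
Debt: weight = 32.12/54.88 = 0.5853; after-tax cost = 9.2% × (1 − 0%) = 9.2000%.
WACC = 0.4147 × 15.6576% + 0.5853 × 9.2000% = 11.8781%.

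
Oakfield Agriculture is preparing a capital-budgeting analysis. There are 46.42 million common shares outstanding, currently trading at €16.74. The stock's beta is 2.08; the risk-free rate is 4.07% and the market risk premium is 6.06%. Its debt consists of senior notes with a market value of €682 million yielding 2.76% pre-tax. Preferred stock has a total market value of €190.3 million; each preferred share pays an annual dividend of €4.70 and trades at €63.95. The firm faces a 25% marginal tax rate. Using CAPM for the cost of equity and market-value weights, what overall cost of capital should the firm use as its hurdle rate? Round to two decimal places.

9.56%

Cost of equity via CAPM: Re = 4.07% + 2.08 × 6.06% = 16.6748%.
Cost of preferred: Rp = 4.7 / 63.95 = 7.3495%.
Market value of equity E = 16.74 × 46.42m = 777.0708m.
Total capital V = 777.0708 + 190.3 + 682 = 1649.3708.
Equity: weight = 777.0708/1649.3708 = 0.4711; cost = 16.6748%.
Preferred: weight = 190.3/1649.3708 = 0.1154; cost = 7.3495%.
Senior notes: weight = 682/1649.3708 = 0.4135; after-tax cost = 2.76% × (1 − 25%) = 2.0700%.
WACC = 0.4711 × 16.6748% + 0.1154 × 7.3495% + 0.4135 × 2.0700% = 9.5599%.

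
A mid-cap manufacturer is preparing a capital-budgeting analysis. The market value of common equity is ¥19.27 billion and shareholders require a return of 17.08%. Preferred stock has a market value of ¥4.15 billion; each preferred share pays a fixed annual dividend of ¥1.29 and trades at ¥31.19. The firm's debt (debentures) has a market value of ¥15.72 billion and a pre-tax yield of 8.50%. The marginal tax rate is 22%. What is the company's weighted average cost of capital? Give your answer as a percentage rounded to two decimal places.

11.51%

Cost of preferred: Rp = 1.29 / 31.19 = 4.1359%.
Total capital V = 19.27 + 4.15 + 15.72 = 39.14.
Equity: weight = 19.27/39.14 = 0.4923; cost = 17.08%.
Preferred: weight = 4.15/39.14 = 0.1060; cost = 4.1359%.
Debentures: weight = 15.72/39.14 = 0.4016; after-tax cost = 8.5% × (1 − 22%) = 6.6300%.
WACC = 0.4923 × 17.0800% + 0.1060 × 4.1359% + 0.4016 × 6.6300% = 11.5105%.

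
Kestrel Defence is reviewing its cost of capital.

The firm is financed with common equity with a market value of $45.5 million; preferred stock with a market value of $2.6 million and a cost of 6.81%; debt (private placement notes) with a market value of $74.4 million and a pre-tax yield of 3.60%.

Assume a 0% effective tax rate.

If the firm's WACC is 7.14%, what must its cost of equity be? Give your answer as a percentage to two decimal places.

12.95%

Total capital V = 45.5 + 2.6 + 74.4 = 122.5.
Equity weight = 45.5/122.5 = 0.3714.
Preferred weight = 2.6/122.5 = 0.0212.
Private placement notes weight = 74.4/122.5 = 0.6073.
Debt contribution = 0.6073 × 3.6% × (1 − 0%) = 2.1864%.
Preferred contribution = 0.0212 × 6.81% = 0.1445%.
Required equity contribution = 7.14% − 2.3310% = 4.8090%.
Re = 4.8090% / 0.3714 = 12.9473%.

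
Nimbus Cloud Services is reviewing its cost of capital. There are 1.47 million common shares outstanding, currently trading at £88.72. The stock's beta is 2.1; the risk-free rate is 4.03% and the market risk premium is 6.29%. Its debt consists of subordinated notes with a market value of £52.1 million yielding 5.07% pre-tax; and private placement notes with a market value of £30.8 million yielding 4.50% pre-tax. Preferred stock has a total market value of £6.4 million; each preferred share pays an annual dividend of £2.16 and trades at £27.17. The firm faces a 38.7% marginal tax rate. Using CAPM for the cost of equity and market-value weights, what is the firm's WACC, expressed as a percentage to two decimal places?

11.59%

Cost of equity via CAPM: Re = 4.03% + 2.1 × 6.29% = 17.2390%.
Cost of preferred: Rp = 2.16 / 27.17 = 7.9499%.
Market value of equity E = 88.72 × 1.47m = 130.4184m.
Total capital V = 130.4184 + 6.4 + 52.1 + 30.8 = 219.7184.
Equity: weight = 130.4184/219.7184 = 0.5936; cost = 17.239%.
Preferred: weight = 6.4/219.7184 = 0.0291; cost = 7.9499%.
Subordinated notes: weight = 52.1/219.7184 = 0.2371; after-tax cost = 5.07% × (1 − 38.7%) = 3.1079%.
Private placement notes: weight = 30.8/219.7184 = 0.1402; after-tax cost = 4.5% × (1 − 38.7%) = 2.7585%.
WACC = 0.5936 × 17.2390% + 0.0291 × 7.9499% + 0.2371 × 3.1079% + 0.1402 × 2.7585% = 11.5878%.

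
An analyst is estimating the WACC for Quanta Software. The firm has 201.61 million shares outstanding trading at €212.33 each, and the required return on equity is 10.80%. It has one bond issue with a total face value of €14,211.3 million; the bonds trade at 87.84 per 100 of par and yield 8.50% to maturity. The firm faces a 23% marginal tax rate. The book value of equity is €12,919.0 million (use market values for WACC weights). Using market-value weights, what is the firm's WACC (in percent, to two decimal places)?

Market value of equity E = 212.33 × 201.61m = 42807.8513m. Market value of debt D = 14211.3m × 87.84/100 = 12483.20592m.
Total capital V = 42807.8513 + 12483.20592 = 55291.05722.
Equity: weight = 42807.8513/55291.05722 = 0.7742; cost = 10.8%.
Bonds outstanding: weight = 12483.20592/55291.05722 = 0.2258; after-tax cost = 8.5% × (1 − 23%) = 6.5450%.
WACC = 0.7742 × 10.8000% + 0.2258 × 6.5450% = 9.8393%.

9.84%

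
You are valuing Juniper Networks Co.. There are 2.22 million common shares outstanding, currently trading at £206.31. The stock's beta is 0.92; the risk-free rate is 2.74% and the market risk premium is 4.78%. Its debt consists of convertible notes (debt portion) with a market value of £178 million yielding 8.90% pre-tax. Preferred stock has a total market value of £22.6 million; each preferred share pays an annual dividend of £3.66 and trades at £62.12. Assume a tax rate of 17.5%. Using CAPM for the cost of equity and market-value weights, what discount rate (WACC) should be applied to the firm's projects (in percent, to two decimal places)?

7.15%

Cost of equity via CAPM: Re = 2.74% + 0.92 × 4.78% = 7.1376%.
Cost of preferred: Rp = 3.66 / 62.12 = 5.8918%.
Market value of equity E = 206.31 × 2.22m = 458.0082m.
Total capital V = 458.0082 + 22.6 + 178 = 658.6082.
Equity: weight = 458.0082/658.6082 = 0.6954; cost = 7.1376%.
Preferred: weight = 22.6/658.6082 = 0.0343; cost = 5.8918%.
Convertible notes (debt portion): weight = 178/658.6082 = 0.2703; after-tax cost = 8.9% × (1 − 17.5%) = 7.3425%.
WACC = 0.6954 × 7.1376% + 0.0343 × 5.8918% + 0.2703 × 7.3425% = 7.1502%.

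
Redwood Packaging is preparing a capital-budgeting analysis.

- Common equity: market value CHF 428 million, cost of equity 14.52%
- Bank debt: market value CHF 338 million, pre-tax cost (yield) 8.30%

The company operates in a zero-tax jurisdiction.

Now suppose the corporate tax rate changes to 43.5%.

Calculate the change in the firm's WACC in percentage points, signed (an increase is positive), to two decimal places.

Current WACC:
Total capital V = 428 + 338 = 766.
Equity: weight = 428/766 = 0.5587; cost = 14.52%.
Bank debt: weight = 338/766 = 0.4413; after-tax cost = 8.3% × (1 − 0%) = 8.3000%.
WACC = 0.5587 × 14.5200% + 0.4413 × 8.3000% = 11.7754%.
After the change:
Total capital V = 428 + 338 = 766.
Equity: weight = 428/766 = 0.5587; cost = 14.52%.
Bank debt: weight = 338/766 = 0.4413; after-tax cost = 8.3% × (1 − 43.5%) = 4.6895%.
WACC = 0.5587 × 14.5200% + 0.4413 × 4.6895% = 10.1823%.
Change in WACC = 10.1823% − 11.7754% = -1.5931 pp.

-1.59 pp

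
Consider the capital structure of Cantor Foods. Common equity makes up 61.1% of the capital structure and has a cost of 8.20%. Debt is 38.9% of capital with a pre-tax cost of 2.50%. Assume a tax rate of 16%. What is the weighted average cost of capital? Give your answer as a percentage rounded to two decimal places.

5.83%

After-tax cost of debt = 2.5% × (1 − 16%) = 2.1000%.
WACC = 0.611 × 8.2000% + 0.389 × 2.1000% = 5.8271%.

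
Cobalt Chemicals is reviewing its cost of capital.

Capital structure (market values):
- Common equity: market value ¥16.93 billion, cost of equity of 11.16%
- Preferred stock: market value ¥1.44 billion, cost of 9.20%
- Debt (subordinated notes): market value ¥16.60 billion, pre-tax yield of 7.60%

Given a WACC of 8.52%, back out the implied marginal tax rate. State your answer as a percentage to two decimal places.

24.10%

Total capital V = 16.93 + 1.44 + 16.6 = 34.97.
Equity weight = 16.93/34.97 = 0.4841.
Preferred weight = 1.44/34.97 = 0.0412.
Subordinated notes weight = 16.6/34.97 = 0.4747.
Equity contribution = 0.4841 × 11.16% = 5.4029%.
Preferred contribution = 0.0412 × 9.2% = 0.3788%.
Debt contribution must be 8.52% − 5.7817% = 2.7383%.
0.4747 × 7.6% × (1 − T) = 2.7383%  ⇒  (1 − T) = 0.7590.
T = 24.0983%.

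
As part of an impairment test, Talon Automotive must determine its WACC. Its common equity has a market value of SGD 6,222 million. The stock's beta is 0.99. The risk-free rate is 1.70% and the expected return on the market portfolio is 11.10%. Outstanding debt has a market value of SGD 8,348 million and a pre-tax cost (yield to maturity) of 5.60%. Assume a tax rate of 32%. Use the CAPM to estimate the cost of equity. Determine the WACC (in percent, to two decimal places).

6.88%

Market risk premium = 11.1% − 1.7% = 9.4%.
Cost of equity via CAPM: Re = 1.7% + 0.99 × 9.4% = 11.0060%.
Total capital V = 6222 + 8348 = 14570.
Equity: weight = 6222/14570 = 0.4270; cost = 11.006%.
Debt: weight = 8348/14570 = 0.5730; after-tax cost = 5.6% × (1 − 32%) = 3.8080%.
WACC = 0.4270 × 11.0060% + 0.5730 × 3.8080% = 6.8818%.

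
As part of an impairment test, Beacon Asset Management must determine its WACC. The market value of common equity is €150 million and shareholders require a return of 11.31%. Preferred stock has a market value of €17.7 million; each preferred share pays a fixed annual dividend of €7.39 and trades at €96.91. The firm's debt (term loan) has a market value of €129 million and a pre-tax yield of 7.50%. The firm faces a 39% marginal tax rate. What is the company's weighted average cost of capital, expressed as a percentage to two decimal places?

8.16%

Cost of preferred: Rp = 7.39 / 96.91 = 7.6256%.
Total capital V = 150 + 17.7 + 129 = 296.7.
Equity: weight = 150/296.7 = 0.5056; cost = 11.31%.
Preferred: weight = 17.7/296.7 = 0.0597; cost = 7.6256%.
Term loan: weight = 129/296.7 = 0.4348; after-tax cost = 7.5% × (1 − 39%) = 4.5750%.
WACC = 0.5056 × 11.3100% + 0.0597 × 7.6256% + 0.4348 × 4.5750% = 8.1619%.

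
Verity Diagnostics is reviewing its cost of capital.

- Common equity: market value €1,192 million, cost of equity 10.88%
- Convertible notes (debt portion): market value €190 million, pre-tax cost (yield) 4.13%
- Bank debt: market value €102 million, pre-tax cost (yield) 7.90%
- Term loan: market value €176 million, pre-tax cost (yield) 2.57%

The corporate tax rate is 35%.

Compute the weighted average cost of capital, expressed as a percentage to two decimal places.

8.61%

Total capital V = 1192 + 190 + 102 + 176 = 1660.
Equity: weight = 1192/1660 = 0.7181; cost = 10.88%.
Convertible notes (debt portion): weight = 190/1660 = 0.1145; after-tax cost = 4.13% × (1 − 35%) = 2.6845%.
Bank debt: weight = 102/1660 = 0.0614; after-tax cost = 7.9% × (1 − 35%) = 5.1350%.
Term loan: weight = 176/1660 = 0.1060; after-tax cost = 2.57% × (1 − 35%) = 1.6705%.
WACC = 0.7181 × 10.8800% + 0.1145 × 2.6845% + 0.0614 × 5.1350% + 0.1060 × 1.6705% = 8.6125%.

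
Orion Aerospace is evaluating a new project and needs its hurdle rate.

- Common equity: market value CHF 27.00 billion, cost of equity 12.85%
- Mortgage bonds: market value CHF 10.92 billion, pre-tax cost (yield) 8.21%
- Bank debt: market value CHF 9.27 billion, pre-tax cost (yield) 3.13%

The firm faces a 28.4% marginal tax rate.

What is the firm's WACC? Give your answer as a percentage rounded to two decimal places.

Total capital V = 27 + 10.92 + 9.27 = 47.19.
Equity: weight = 27/47.19 = 0.5722; cost = 12.85%.
Mortgage bonds: weight = 10.92/47.19 = 0.2314; after-tax cost = 8.21% × (1 − 28.4%) = 5.8784%.
Bank debt: weight = 9.27/47.19 = 0.1964; after-tax cost = 3.13% × (1 − 28.4%) = 2.2411%.
WACC = 0.5722 × 12.8500% + 0.2314 × 5.8784% + 0.1964 × 2.2411% = 9.1527%.

9.15%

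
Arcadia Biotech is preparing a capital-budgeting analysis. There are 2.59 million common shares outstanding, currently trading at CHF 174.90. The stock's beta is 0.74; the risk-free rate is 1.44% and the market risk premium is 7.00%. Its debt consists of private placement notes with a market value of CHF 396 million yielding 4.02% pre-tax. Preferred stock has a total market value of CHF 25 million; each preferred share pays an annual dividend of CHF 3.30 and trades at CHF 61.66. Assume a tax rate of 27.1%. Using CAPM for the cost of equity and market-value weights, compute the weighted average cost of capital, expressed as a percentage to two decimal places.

Cost of equity via CAPM: Re = 1.44% + 0.74 × 7.0% = 6.6200%.
Cost of preferred: Rp = 3.3 / 61.66 = 5.3519%.
Market value of equity E = 174.9 × 2.59m = 452.991m.
Total capital V = 452.991 + 25 + 396 = 873.991.
Equity: weight = 452.991/873.991 = 0.5183; cost = 6.62%.
Preferred: weight = 25/873.991 = 0.0286; cost = 5.3519%.
Private placement notes: weight = 396/873.991 = 0.4531; after-tax cost = 4.02% × (1 − 27.1%) = 2.9306%.
WACC = 0.5183 × 6.6200% + 0.0286 × 5.3519% + 0.4531 × 2.9306% = 4.9121%.

4.91%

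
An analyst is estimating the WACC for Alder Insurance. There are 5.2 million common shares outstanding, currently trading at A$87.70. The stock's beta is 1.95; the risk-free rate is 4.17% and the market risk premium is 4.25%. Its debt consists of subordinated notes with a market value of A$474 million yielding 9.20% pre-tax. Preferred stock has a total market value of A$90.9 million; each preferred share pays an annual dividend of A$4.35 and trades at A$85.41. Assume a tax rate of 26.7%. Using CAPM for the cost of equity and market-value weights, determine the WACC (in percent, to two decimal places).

9.15%

Cost of equity via CAPM: Re = 4.17% + 1.95 × 4.25% = 12.4575%.
Cost of preferred: Rp = 4.35 / 85.41 = 5.0931%.
Market value of equity E = 87.7 × 5.2m = 456.04m.
Total capital V = 456.04 + 90.9 + 474 = 1020.94.
Equity: weight = 456.04/1020.94 = 0.4467; cost = 12.4575%.
Preferred: weight = 90.9/1020.94 = 0.0890; cost = 5.0931%.
Subordinated notes: weight = 474/1020.94 = 0.4643; after-tax cost = 9.2% × (1 − 26.7%) = 6.7436%.
WACC = 0.4467 × 12.4575% + 0.0890 × 5.0931% + 0.4643 × 6.7436% = 9.1490%.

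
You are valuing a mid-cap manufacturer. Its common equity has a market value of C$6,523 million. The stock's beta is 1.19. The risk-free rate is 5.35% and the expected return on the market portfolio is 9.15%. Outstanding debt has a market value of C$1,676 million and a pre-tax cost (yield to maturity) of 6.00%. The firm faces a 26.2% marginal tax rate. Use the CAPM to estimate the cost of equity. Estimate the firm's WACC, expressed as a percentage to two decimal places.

8.76%

Market risk premium = 9.15% − 5.35% = 3.8%.
Cost of equity via CAPM: Re = 5.35% + 1.19 × 3.8% = 9.8720%.
Total capital V = 6523 + 1676 = 8199.
Equity: weight = 6523/8199 = 0.7956; cost = 9.872%.
Debt: weight = 1676/8199 = 0.2044; after-tax cost = 6% × (1 − 26.2%) = 4.4280%.
WACC = 0.7956 × 9.8720% + 0.2044 × 4.4280% = 8.7592%.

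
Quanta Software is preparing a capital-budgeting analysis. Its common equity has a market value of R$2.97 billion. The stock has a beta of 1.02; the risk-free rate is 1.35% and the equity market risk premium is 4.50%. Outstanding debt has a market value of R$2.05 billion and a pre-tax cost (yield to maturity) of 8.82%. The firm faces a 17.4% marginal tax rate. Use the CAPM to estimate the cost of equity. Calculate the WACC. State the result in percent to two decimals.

6.49%

Cost of equity via CAPM: Re = 1.35% + 1.02 × 4.5% = 5.9400%.
Total capital V = 2.97 + 2.05 = 5.02.
Equity: weight = 2.97/5.02 = 0.5916; cost = 5.94%.
Debt: weight = 2.05/5.02 = 0.4084; after-tax cost = 8.82% × (1 − 17.4%) = 7.2853%.
WACC = 0.5916 × 5.9400% + 0.4084 × 7.2853% = 6.4894%.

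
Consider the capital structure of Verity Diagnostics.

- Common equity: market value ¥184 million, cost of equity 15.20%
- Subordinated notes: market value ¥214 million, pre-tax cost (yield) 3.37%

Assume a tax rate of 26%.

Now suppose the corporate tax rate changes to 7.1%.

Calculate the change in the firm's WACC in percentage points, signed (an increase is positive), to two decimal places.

+0.34 pp

Current WACC:
Total capital V = 184 + 214 = 398.
Equity: weight = 184/398 = 0.4623; cost = 15.2%.
Subordinated notes: weight = 214/398 = 0.5377; after-tax cost = 3.37% × (1 − 26%) = 2.4938%.
WACC = 0.4623 × 15.2000% + 0.5377 × 2.4938% = 8.3680%.
After the change:
Total capital V = 184 + 214 = 398.
Equity: weight = 184/398 = 0.4623; cost = 15.2%.
Subordinated notes: weight = 214/398 = 0.5377; after-tax cost = 3.37% × (1 − 7.1%) = 3.1307%.
WACC = 0.4623 × 15.2000% + 0.5377 × 3.1307% = 8.7105%.
Change in WACC = 8.7105% − 8.3680% = 0.3425 pp.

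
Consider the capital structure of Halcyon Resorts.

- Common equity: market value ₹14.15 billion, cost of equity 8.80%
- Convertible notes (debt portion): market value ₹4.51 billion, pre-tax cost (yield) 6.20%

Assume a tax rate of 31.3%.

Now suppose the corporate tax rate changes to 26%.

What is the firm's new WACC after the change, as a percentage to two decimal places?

7.78%

After the change:
Total capital V = 14.15 + 4.51 = 18.66.
Equity: weight = 14.15/18.66 = 0.7583; cost = 8.8%.
Convertible notes (debt portion): weight = 4.51/18.66 = 0.2417; after-tax cost = 6.2% × (1 − 26%) = 4.5880%.
WACC = 0.7583 × 8.8000% + 0.2417 × 4.5880% = 7.7820%.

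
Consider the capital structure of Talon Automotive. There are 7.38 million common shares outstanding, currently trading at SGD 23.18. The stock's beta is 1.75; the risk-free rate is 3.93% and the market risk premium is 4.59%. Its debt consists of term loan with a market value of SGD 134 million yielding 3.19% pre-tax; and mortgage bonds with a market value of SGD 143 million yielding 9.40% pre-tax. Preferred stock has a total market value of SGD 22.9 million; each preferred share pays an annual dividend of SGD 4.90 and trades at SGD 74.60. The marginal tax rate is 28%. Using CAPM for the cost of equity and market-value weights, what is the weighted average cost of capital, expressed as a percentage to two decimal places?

Cost of equity via CAPM: Re = 3.93% + 1.75 × 4.59% = 11.9625%.
Cost of preferred: Rp = 4.9 / 74.6 = 6.5684%.
Market value of equity E = 23.18 × 7.38m = 171.0684m.
Total capital V = 171.0684 + 22.9 + 134 + 143 = 470.9684.
Equity: weight = 171.0684/470.9684 = 0.3632; cost = 11.9625%.
Preferred: weight = 22.9/470.9684 = 0.0486; cost = 6.5684%.
Term loan: weight = 134/470.9684 = 0.2845; after-tax cost = 3.19% × (1 − 28%) = 2.2968%.
Mortgage bonds: weight = 143/470.9684 = 0.3036; after-tax cost = 9.4% × (1 − 28%) = 6.7680%.
WACC = 0.3632 × 11.9625% + 0.0486 × 6.5684% + 0.2845 × 2.2968% + 0.3036 × 6.7680% = 7.3729%.

7.37%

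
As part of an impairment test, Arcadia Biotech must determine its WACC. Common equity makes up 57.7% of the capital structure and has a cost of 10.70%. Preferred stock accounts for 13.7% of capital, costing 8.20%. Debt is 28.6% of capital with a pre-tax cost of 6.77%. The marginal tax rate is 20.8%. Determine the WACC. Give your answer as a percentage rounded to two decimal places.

8.83%

After-tax cost of debt = 6.77% × (1 − 20.8%) = 5.3618%.
WACC = 0.577 × 10.7000% + 0.137 × 8.2000% + 0.286 × 5.3618% = 8.8308%.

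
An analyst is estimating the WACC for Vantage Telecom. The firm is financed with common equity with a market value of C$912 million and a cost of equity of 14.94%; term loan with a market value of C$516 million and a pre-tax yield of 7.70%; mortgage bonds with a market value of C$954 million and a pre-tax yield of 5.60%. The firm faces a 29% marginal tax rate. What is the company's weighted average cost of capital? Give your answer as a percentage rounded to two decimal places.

Total capital V = 912 + 516 + 954 = 2382.
Equity: weight = 912/2382 = 0.3829; cost = 14.94%.
Term loan: weight = 516/2382 = 0.2166; after-tax cost = 7.7% × (1 − 29%) = 5.4670%.
Mortgage bonds: weight = 954/2382 = 0.4005; after-tax cost = 5.6% × (1 − 29%) = 3.9760%.
WACC = 0.3829 × 14.9400% + 0.2166 × 5.4670% + 0.4005 × 3.9760% = 8.4968%.

8.50%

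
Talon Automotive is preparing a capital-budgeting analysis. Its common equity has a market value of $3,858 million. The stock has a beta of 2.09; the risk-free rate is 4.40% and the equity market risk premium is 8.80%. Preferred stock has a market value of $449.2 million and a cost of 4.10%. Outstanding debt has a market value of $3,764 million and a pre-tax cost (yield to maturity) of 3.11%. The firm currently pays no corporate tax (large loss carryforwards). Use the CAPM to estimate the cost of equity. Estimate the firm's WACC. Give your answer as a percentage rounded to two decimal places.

Cost of equity via CAPM: Re = 4.4% + 2.09 × 8.8% = 22.7920%.
Total capital V = 3858 + 449.2 + 3764 = 8071.2.
Equity: weight = 3858/8071.2 = 0.4780; cost = 22.792%.
Preferred: weight = 449.2/8071.2 = 0.0557; cost = 4.1%.
Debt: weight = 3764/8071.2 = 0.4663; after-tax cost = 3.11% × (1 − 0%) = 3.1100%.
WACC = 0.4780 × 22.7920% + 0.0557 × 4.1000% + 0.4663 × 3.1100% = 12.5730%.

12.57%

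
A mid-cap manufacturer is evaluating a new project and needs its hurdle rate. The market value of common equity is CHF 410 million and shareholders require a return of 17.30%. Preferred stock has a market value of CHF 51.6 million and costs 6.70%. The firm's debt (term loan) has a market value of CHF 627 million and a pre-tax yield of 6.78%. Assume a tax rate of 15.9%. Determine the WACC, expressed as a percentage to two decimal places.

10.12%

Total capital V = 410 + 51.6 + 627 = 1088.6.
Equity: weight = 410/1088.6 = 0.3766; cost = 17.3%.
Preferred: weight = 51.6/1088.6 = 0.0474; cost = 6.7%.
Term loan: weight = 627/1088.6 = 0.5760; after-tax cost = 6.78% × (1 − 15.9%) = 5.7020%.
WACC = 0.3766 × 17.3000% + 0.0474 × 6.7000% + 0.5760 × 5.7020% = 10.1175%.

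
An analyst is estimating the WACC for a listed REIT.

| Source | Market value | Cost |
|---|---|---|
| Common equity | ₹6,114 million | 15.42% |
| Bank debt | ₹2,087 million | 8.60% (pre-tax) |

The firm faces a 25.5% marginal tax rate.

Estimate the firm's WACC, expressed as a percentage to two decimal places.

13.13%

Total capital V = 6114 + 2087 = 8201.
Equity: weight = 6114/8201 = 0.7455; cost = 15.42%.
Bank debt: weight = 2087/8201 = 0.2545; after-tax cost = 8.6% × (1 − 25.5%) = 6.4070%.
WACC = 0.7455 × 15.4200% + 0.2545 × 6.4070% = 13.1264%.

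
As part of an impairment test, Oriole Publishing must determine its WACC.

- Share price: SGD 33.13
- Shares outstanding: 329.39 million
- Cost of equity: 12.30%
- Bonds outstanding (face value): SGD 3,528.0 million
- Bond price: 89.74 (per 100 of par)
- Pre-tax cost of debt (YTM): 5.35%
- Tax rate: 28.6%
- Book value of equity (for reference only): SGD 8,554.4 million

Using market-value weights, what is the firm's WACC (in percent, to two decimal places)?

Market value of equity E = 33.13 × 329.39m = 10912.6907m. Market value of debt D = 3528m × 89.74/100 = 3166.0272m.
Total capital V = 10912.6907 + 3166.0272 = 14078.7179.
Equity: weight = 10912.6907/14078.7179 = 0.7751; cost = 12.3%.
Bonds outstanding: weight = 3166.0272/14078.7179 = 0.2249; after-tax cost = 5.35% × (1 − 28.6%) = 3.8199%.
WACC = 0.7751 × 12.3000% + 0.2249 × 3.8199% = 10.3930%.

10.39%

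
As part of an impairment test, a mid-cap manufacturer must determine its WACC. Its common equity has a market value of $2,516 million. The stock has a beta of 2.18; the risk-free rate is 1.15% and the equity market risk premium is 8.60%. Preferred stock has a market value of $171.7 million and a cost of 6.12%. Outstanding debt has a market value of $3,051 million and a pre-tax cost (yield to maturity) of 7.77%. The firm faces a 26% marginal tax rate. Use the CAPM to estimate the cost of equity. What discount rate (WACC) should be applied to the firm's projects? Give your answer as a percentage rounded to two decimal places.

Cost of equity via CAPM: Re = 1.15% + 2.18 × 8.6% = 19.8980%.
Total capital V = 2516 + 171.7 + 3051 = 5738.7.
Equity: weight = 2516/5738.7 = 0.4384; cost = 19.898%.
Preferred: weight = 171.7/5738.7 = 0.0299; cost = 6.12%.
Debt: weight = 3051/5738.7 = 0.5317; after-tax cost = 7.77% × (1 − 26%) = 5.7498%.
WACC = 0.4384 × 19.8980% + 0.0299 × 6.1200% + 0.5317 × 5.7498% = 11.9638%.

11.96%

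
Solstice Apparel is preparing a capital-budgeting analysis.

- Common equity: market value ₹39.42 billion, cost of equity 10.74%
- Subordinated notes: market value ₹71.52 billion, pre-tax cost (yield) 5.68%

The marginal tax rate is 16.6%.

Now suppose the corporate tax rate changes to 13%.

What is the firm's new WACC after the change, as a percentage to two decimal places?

After the change:
Total capital V = 39.42 + 71.52 = 110.94.
Equity: weight = 39.42/110.94 = 0.3553; cost = 10.74%.
Subordinated notes: weight = 71.52/110.94 = 0.6447; after-tax cost = 5.68% × (1 − 13%) = 4.9416%.
WACC = 0.3553 × 10.7400% + 0.6447 × 4.9416% = 7.0019%.

7.00%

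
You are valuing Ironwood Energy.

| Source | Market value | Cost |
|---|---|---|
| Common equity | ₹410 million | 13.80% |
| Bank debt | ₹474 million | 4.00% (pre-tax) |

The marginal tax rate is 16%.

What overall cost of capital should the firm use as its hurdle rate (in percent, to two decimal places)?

8.20%

Total capital V = 410 + 474 = 884.
Equity: weight = 410/884 = 0.4638; cost = 13.8%.
Bank debt: weight = 474/884 = 0.5362; after-tax cost = 4% × (1 − 16%) = 3.3600%.
WACC = 0.4638 × 13.8000% + 0.5362 × 3.3600% = 8.2021%.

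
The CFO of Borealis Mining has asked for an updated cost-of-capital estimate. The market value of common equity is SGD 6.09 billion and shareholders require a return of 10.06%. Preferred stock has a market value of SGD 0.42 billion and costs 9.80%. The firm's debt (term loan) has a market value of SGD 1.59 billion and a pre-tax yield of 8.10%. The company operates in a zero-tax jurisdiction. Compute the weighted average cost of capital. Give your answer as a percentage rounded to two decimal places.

9.66%

Total capital V = 6.09 + 0.42 + 1.59 = 8.1.
Equity: weight = 6.09/8.1 = 0.7519; cost = 10.06%.
Preferred: weight = 0.42/8.1 = 0.0519; cost = 9.8%.
Term loan: weight = 1.59/8.1 = 0.1963; after-tax cost = 8.1% × (1 − 0%) = 8.1000%.
WACC = 0.7519 × 10.0600% + 0.0519 × 9.8000% + 0.1963 × 8.1000% = 9.6618%.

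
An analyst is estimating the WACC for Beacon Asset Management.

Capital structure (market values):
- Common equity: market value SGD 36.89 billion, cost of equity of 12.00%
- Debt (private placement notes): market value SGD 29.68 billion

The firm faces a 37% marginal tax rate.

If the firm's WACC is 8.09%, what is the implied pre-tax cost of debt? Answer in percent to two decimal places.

5.13%

Total capital V = 36.89 + 29.68 = 66.57.
Equity weight = 36.89/66.57 = 0.5542.
Private placement notes weight = 29.68/66.57 = 0.4458.
Equity contribution = 0.5542 × 12% = 6.6498%.
Remaining for debt = 8.09% − 6.6498% = 1.4402%.
Rd × (1 − 37%) × 0.4458 = 1.4402%  ⇒  Rd = 5.1272%.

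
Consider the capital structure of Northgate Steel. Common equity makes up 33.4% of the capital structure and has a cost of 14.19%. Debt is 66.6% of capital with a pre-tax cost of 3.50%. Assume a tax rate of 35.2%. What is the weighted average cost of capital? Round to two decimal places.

6.25%

After-tax cost of debt = 3.5% × (1 − 35.2%) = 2.2680%.
WACC = 0.334 × 14.1900% + 0.666 × 2.2680% = 6.2499%.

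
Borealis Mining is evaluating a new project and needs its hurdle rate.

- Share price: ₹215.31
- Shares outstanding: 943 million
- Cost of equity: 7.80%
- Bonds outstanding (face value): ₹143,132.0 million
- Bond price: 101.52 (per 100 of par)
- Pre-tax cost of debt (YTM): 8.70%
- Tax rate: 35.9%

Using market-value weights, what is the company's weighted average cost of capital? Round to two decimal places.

Market value of equity E = 215.31 × 943m = 203037.33m. Market value of debt D = 143132m × 101.52/100 = 145307.6064m.
Total capital V = 203037.33 + 145307.6064 = 348344.9364.
Equity: weight = 203037.33/348344.9364 = 0.5829; cost = 7.8%.
Bonds outstanding: weight = 145307.6064/348344.9364 = 0.4171; after-tax cost = 8.7% × (1 − 35.9%) = 5.5767%.
WACC = 0.5829 × 7.8000% + 0.4171 × 5.5767% = 6.8726%.

6.87%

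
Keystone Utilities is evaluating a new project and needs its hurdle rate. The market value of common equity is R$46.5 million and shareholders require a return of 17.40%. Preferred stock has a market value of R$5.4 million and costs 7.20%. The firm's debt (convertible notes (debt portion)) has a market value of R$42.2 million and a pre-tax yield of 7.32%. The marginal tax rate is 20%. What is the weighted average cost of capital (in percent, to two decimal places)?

11.64%

Total capital V = 46.5 + 5.4 + 42.2 = 94.1.
Equity: weight = 46.5/94.1 = 0.4942; cost = 17.4%.
Preferred: weight = 5.4/94.1 = 0.0574; cost = 7.2%.
Convertible notes (debt portion): weight = 42.2/94.1 = 0.4485; after-tax cost = 7.32% × (1 − 20%) = 5.8560%.
WACC = 0.4942 × 17.4000% + 0.0574 × 7.2000% + 0.4485 × 5.8560% = 11.6377%.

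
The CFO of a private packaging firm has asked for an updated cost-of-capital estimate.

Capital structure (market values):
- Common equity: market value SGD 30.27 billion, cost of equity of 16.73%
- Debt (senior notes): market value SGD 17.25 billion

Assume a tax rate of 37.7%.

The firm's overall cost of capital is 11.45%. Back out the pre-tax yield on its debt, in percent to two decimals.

Total capital V = 30.27 + 17.25 = 47.52.
Equity weight = 30.27/47.52 = 0.6370.
Senior notes weight = 17.25/47.52 = 0.3630.
Equity contribution = 0.6370 × 16.73% = 10.6569%.
Remaining for debt = 11.45% − 10.6569% = 0.7931%.
Rd × (1 − 37.7%) × 0.3630 = 0.7931%  ⇒  Rd = 3.5068%.

3.51%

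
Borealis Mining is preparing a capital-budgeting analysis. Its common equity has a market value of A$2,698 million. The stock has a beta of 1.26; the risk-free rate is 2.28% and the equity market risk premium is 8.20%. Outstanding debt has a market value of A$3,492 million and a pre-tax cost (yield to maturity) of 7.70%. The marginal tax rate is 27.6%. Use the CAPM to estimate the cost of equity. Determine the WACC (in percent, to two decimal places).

8.64%

Cost of equity via CAPM: Re = 2.28% + 1.26 × 8.2% = 12.6120%.
Total capital V = 2698 + 3492 = 6190.
Equity: weight = 2698/6190 = 0.4359; cost = 12.612%.
Debt: weight = 3492/6190 = 0.5641; after-tax cost = 7.7% × (1 − 27.6%) = 5.5748%.
WACC = 0.4359 × 12.6120% + 0.5641 × 5.5748% = 8.6421%.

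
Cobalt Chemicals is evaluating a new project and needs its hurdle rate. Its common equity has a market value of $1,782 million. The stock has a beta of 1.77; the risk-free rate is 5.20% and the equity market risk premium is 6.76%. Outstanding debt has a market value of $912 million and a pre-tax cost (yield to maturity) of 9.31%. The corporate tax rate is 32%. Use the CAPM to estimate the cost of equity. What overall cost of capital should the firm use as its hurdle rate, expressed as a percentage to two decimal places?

Cost of equity via CAPM: Re = 5.2% + 1.77 × 6.76% = 17.1652%.
Total capital V = 1782 + 912 = 2694.
Equity: weight = 1782/2694 = 0.6615; cost = 17.1652%.
Debt: weight = 912/2694 = 0.3385; after-tax cost = 9.31% × (1 − 32%) = 6.3308%.
WACC = 0.6615 × 17.1652% + 0.3385 × 6.3308% = 13.4974%.

13.50%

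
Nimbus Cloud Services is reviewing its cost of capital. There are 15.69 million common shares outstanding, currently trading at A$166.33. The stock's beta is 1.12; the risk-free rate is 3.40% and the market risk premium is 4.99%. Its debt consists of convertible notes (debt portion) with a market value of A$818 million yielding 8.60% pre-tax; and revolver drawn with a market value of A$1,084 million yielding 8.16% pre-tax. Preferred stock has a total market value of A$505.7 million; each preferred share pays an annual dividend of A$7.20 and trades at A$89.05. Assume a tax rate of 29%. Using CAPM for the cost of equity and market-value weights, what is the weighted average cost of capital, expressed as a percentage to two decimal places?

7.74%

Cost of equity via CAPM: Re = 3.4% + 1.12 × 4.99% = 8.9888%.
Cost of preferred: Rp = 7.2 / 89.05 = 8.0853%.
Market value of equity E = 166.33 × 15.69m = 2609.7177m.
Total capital V = 2609.7177 + 505.7 + 818 + 1084 = 5017.4177.
Equity: weight = 2609.7177/5017.4177 = 0.5201; cost = 8.9888%.
Preferred: weight = 505.7/5017.4177 = 0.1008; cost = 8.0853%.
Convertible notes (debt portion): weight = 818/5017.4177 = 0.1630; after-tax cost = 8.6% × (1 − 29%) = 6.1060%.
Revolver drawn: weight = 1084/5017.4177 = 0.2160; after-tax cost = 8.16% × (1 − 29%) = 5.7936%.
WACC = 0.5201 × 8.9888% + 0.1008 × 8.0853% + 0.1630 × 6.1060% + 0.2160 × 5.7936% = 7.7374%.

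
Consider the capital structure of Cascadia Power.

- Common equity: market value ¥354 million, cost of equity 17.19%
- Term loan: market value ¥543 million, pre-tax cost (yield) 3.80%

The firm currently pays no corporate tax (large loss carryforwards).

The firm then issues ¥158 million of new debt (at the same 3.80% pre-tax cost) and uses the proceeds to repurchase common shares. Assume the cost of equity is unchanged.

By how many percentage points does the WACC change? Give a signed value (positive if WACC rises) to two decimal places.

Current WACC:
Total capital V = 354 + 543 = 897.
Equity: weight = 354/897 = 0.3946; cost = 17.19%.
Term loan: weight = 543/897 = 0.6054; after-tax cost = 3.8% × (1 − 0%) = 3.8000%.
WACC = 0.3946 × 17.1900% + 0.6054 × 3.8000% = 9.0843%.
After the change:
Total capital V = 196 + 701 = 897.
Equity: weight = 196/897 = 0.2185; cost = 17.19%.
Term loan: weight = 701/897 = 0.7815; after-tax cost = 3.8% × (1 − 0%) = 3.8000%.
WACC = 0.2185 × 17.1900% + 0.7815 × 3.8000% = 6.7258%.
Change in WACC = 6.7258% − 9.0843% = -2.3586 pp.

-2.36 pp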